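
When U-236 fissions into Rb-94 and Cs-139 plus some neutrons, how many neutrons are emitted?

3

Conserve mass number: 236 = 94 + 139 + k, so k = 236 − 233 = 3.
Check atomic number: 92 = 37 + 55 + 0 = 92. ✓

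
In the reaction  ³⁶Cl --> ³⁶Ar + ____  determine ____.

beta-minus particle

Conserve mass number: 36 = 36 + A, so A = 0.
Conserve atomic number: 17 = 18 + Z, so Z = -1.
A = 0 and Z = -1 is e⁻ — a beta-minus particle.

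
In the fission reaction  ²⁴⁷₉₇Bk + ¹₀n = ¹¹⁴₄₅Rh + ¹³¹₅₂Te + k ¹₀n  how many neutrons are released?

Conserve mass number: 248 = 114 + 131 + k, so k = 248 − 245 = 3.
Check atomic number: 97 = 45 + 52 + 0 = 97. ✓

3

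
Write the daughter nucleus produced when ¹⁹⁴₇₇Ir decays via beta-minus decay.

Beta-minus decay: mass number changes by +0, atomic number by +1.
A: 194 = 194; Z: 77 + 1 = 78.
Z = 78 is platinum, so the daughter is ¹⁹⁴₇₈Pt.

Pt-194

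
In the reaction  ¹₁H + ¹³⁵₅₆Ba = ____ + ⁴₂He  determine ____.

Conserve mass number: 1 + 135 = A + 4, so A = 132.
Conserve atomic number: 1 + 56 = Z + 2, so Z = 55.
Z = 55 is caesium, so the species is ¹³²₅₅Cs.

Cs-132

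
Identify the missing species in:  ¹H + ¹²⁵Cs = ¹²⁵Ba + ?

neutron

Conserve mass number: 1 + 125 = 125 + A, so A = 1.
Conserve atomic number: 1 + 55 = 56 + Z, so Z = 0.
A = 1 and Z = 0 is ¹n — a neutron.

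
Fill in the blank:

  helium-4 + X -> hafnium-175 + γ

Conserve mass number: 4 + A = 175 + 0, so A = 171.
Conserve atomic number: 2 + Z = 72 + 0, so Z = 70.
Z = 70 is ytterbium, so the species is ytterbium-171.

Yb-171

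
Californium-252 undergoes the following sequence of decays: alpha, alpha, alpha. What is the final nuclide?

U-240

Start: (A, Z) = (252, 98).
After α: (248, 96).
After α: (244, 94).
After α: (240, 92).
Z = 92 is uranium.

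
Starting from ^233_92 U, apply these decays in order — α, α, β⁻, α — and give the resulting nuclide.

Fr-221

Start: (A, Z) = (233, 92).
After α: (229, 90).
After α: (225, 88).
After β⁻: (225, 89).
After α: (221, 87).
Z = 87 is francium.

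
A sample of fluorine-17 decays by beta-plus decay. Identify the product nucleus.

Beta-plus decay: mass number changes by +0, atomic number by -1.
A: 17 = 17; Z: 9 − 1 = 8.
Z = 8 is oxygen, so the daughter is oxygen-17.

O-17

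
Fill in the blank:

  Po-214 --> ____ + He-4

Conserve mass number: 214 = A + 4, so A = 210.
Conserve atomic number: 84 = Z + 2, so Z = 82.
Z = 82 is lead, so the species is Pb-210.

Pb-210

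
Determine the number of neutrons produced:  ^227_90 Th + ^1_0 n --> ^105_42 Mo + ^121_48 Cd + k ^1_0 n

Conserve mass number: 228 = 105 + 121 + k, so k = 228 − 226 = 2.
Check atomic number: 90 = 42 + 48 + 0 = 90. ✓

2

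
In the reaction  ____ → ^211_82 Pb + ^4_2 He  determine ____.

Po-215

Conserve mass number: A = 211 + 4, so A = 215.
Conserve atomic number: Z = 82 + 2, so Z = 84.
Z = 84 is polonium, so the species is ^215_84 Po.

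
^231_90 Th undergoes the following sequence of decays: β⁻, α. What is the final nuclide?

Start: (A, Z) = (231, 90).
After β⁻: (231, 91).
After α: (227, 89).
Z = 89 is actinium.

Ac-227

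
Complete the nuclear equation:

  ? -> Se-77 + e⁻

As-77

Conserve mass number: A = 77 + 0, so A = 77.
Conserve atomic number: Z = 34 − 1, so Z = 33.
Z = 33 is arsenic, so the species is As-77.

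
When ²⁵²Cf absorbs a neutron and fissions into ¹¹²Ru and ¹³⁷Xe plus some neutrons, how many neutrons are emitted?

4

Conserve mass number: 253 = 112 + 137 + k, so k = 253 − 249 = 4.
Check atomic number: 98 = 44 + 54 + 0 = 98. ✓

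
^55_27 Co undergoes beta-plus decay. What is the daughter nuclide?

Fe-55

Beta-plus decay: mass number changes by +0, atomic number by -1.
A: 55 = 55; Z: 27 − 1 = 26.
Z = 26 is iron, so the daughter is ^55_26 Fe.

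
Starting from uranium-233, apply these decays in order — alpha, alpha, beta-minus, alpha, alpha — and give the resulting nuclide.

At-217

Start: (A, Z) = (233, 92).
After α: (229, 90).
After α: (225, 88).
After β⁻: (225, 89).
After α: (221, 87).
After α: (217, 85).
Z = 85 is astatine.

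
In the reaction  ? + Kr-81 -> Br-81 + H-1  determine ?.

neutron

Conserve mass number: A + 81 = 81 + 1, so A = 1.
Conserve atomic number: Z + 36 = 35 + 1, so Z = 0.
A = 1 and Z = 0 is n — a neutron.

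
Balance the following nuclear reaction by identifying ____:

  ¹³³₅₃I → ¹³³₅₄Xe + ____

Conserve mass number: 133 = 133 + A, so A = 0.
Conserve atomic number: 53 = 54 + Z, so Z = -1.
A = 0 and Z = -1 is ⁰₋₁e — a beta-minus particle.

beta-minus particle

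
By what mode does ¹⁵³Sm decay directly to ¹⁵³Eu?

beta-minus decay

ΔA = 153 − 153 = 0; ΔZ = 63 − 62 = +1.
A is unchanged and Z rises by 1 — a neutron has become a proton (β⁻ decay).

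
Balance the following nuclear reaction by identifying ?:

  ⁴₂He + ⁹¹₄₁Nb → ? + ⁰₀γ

Tc-95

Conserve mass number: 4 + 91 = A + 0, so A = 95.
Conserve atomic number: 2 + 41 = Z + 0, so Z = 43.
Z = 43 is technetium, so the species is ⁹⁵₄₃Tc.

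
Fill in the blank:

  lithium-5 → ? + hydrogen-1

He-4

Conserve mass number: 5 = A + 1, so A = 4.
Conserve atomic number: 3 = Z + 1, so Z = 2.
A = 4 and Z = 2 is helium-4 — an alpha particle.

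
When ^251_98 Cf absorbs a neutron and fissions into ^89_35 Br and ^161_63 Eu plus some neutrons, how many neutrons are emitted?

Conserve mass number: 252 = 89 + 161 + k, so k = 252 − 250 = 2.
Check atomic number: 98 = 35 + 63 + 0 = 98. ✓

2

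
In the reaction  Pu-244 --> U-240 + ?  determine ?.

alpha particle

Conserve mass number: 244 = 240 + A, so A = 4.
Conserve atomic number: 94 = 92 + Z, so Z = 2.
A = 4 and Z = 2 is He-4 — an alpha particle.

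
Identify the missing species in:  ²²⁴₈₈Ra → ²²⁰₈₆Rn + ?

alpha particle

Conserve mass number: 224 = 220 + A, so A = 4.
Conserve atomic number: 88 = 86 + Z, so Z = 2.
A = 4 and Z = 2 is ⁴₂He — an alpha particle.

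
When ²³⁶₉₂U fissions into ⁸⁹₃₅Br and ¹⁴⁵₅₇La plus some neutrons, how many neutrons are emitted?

Conserve mass number: 236 = 89 + 145 + k, so k = 236 − 234 = 2.
Check atomic number: 92 = 35 + 57 + 0 = 92. ✓

2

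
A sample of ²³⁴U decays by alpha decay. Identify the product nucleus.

Th-230

Alpha decay: mass number changes by -4, atomic number by -2.
A: 234 − 4 = 230; Z: 92 − 2 = 90.
Z = 90 is thorium, so the daughter is ²³⁰Th.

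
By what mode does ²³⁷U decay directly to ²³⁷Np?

beta-minus decay

ΔA = 237 − 237 = 0; ΔZ = 93 − 92 = +1.
A is unchanged and Z rises by 1 — a neutron has become a proton (β⁻ decay).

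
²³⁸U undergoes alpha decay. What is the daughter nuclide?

Alpha decay: mass number changes by -4, atomic number by -2.
A: 238 − 4 = 234; Z: 92 − 2 = 90.
Z = 90 is thorium, so the daughter is ²³⁴Th.

Th-234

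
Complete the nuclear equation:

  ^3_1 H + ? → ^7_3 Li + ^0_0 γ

alpha particle

Conserve mass number: 3 + A = 7 + 0, so A = 4.
Conserve atomic number: 1 + Z = 3 + 0, so Z = 2.
A = 4 and Z = 2 is ^4_2 He — an alpha particle.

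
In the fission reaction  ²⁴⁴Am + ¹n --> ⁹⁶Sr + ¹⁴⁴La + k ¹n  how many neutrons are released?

Conserve mass number: 245 = 96 + 144 + k, so k = 245 − 240 = 5.
Check atomic number: 95 = 38 + 57 + 0 = 95. ✓

5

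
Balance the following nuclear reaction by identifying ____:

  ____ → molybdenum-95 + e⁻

Conserve mass number: A = 95 + 0, so A = 95.
Conserve atomic number: Z = 42 − 1, so Z = 41.
Z = 41 is niobium, so the species is niobium-95.

Nb-95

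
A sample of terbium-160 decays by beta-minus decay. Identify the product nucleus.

Dy-160

Beta-minus decay: mass number changes by +0, atomic number by +1.
A: 160 = 160; Z: 65 + 1 = 66.
Z = 66 is dysprosium, so the daughter is dysprosium-160.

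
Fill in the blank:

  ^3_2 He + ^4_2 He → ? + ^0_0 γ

Conserve mass number: 3 + 4 = A + 0, so A = 7.
Conserve atomic number: 2 + 2 = Z + 0, so Z = 4.
Z = 4 is beryllium, so the species is ^7_4 Be.

Be-7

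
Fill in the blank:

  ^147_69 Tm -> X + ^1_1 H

Er-146

Conserve mass number: 147 = A + 1, so A = 146.
Conserve atomic number: 69 = Z + 1, so Z = 68.
Z = 68 is erbium, so the species is ^146_68 Er.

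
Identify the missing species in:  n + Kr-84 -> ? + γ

Kr-85

Conserve mass number: 1 + 84 = A + 0, so A = 85.
Conserve atomic number: 0 + 36 = Z + 0, so Z = 36.
Z = 36 is krypton, so the species is Kr-85.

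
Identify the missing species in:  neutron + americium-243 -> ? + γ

Am-244

Conserve mass number: 1 + 243 = A + 0, so A = 244.
Conserve atomic number: 0 + 95 = Z + 0, so Z = 95.
Z = 95 is americium, so the species is americium-244.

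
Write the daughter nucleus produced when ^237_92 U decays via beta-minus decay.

Beta-minus decay: mass number changes by +0, atomic number by +1.
A: 237 = 237; Z: 92 + 1 = 93.
Z = 93 is neptunium, so the daughter is ^237_93 Np.

Np-237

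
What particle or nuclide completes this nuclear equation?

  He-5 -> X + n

He-4

Conserve mass number: 5 = A + 1, so A = 4.
Conserve atomic number: 2 = Z + 0, so Z = 2.
A = 4 and Z = 2 is He-4 — an alpha particle.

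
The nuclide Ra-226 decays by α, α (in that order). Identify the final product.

Po-218

Start: (A, Z) = (226, 88).
After α: (222, 86).
After α: (218, 84).
Z = 84 is polonium.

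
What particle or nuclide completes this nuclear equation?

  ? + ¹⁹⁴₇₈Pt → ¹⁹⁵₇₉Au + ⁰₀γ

Conserve mass number: A + 194 = 195 + 0, so A = 1.
Conserve atomic number: Z + 78 = 79 + 0, so Z = 1.
A = 1 and Z = 1 is ¹₁H — a proton.

proton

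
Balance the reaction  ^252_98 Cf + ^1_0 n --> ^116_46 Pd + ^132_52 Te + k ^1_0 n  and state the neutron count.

Conserve mass number: 253 = 116 + 132 + k, so k = 253 − 248 = 5.
Check atomic number: 98 = 46 + 52 + 0 = 98. ✓

5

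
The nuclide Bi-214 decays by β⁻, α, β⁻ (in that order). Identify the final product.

Bi-210

Start: (A, Z) = (214, 83).
After β⁻: (214, 84).
After α: (210, 82).
After β⁻: (210, 83).
Z = 83 is bismuth.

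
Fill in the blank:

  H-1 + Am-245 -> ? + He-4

Conserve mass number: 1 + 245 = A + 4, so A = 242.
Conserve atomic number: 1 + 95 = Z + 2, so Z = 94.
Z = 94 is plutonium, so the species is Pu-242.

Pu-242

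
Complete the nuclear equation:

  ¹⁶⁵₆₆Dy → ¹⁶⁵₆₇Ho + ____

Conserve mass number: 165 = 165 + A, so A = 0.
Conserve atomic number: 66 = 67 + Z, so Z = -1.
A = 0 and Z = -1 is ⁰₋₁e — a beta-minus particle.

beta-minus particle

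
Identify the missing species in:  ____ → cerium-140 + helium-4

Nd-144

Conserve mass number: A = 140 + 4, so A = 144.
Conserve atomic number: Z = 58 + 2, so Z = 60.
Z = 60 is neodymium, so the species is neodymium-144.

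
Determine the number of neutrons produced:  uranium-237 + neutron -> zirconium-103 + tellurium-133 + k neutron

Conserve mass number: 238 = 103 + 133 + k, so k = 238 − 236 = 2.
Check atomic number: 92 = 40 + 52 + 0 = 92. ✓

2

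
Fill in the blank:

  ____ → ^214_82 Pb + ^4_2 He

Po-218

Conserve mass number: A = 214 + 4, so A = 218.
Conserve atomic number: Z = 82 + 2, so Z = 84.
Z = 84 is polonium, so the species is ^218_84 Po.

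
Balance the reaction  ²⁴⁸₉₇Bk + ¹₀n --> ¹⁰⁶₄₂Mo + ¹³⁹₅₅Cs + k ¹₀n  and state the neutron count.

Conserve mass number: 249 = 106 + 139 + k, so k = 249 − 245 = 4.
Check atomic number: 97 = 42 + 55 + 0 = 97. ✓

4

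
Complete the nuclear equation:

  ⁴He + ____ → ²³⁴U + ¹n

Conserve mass number: 4 + A = 234 + 1, so A = 231.
Conserve atomic number: 2 + Z = 92 + 0, so Z = 90.
Z = 90 is thorium, so the species is ²³¹Th.

Th-231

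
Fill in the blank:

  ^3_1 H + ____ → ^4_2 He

proton

Conserve mass number: 3 + A = 4, so A = 1.
Conserve atomic number: 1 + Z = 2, so Z = 1.
A = 1 and Z = 1 is ^1_1 H — a proton.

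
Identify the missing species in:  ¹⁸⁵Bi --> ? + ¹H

Pb-184

Conserve mass number: 185 = A + 1, so A = 184.
Conserve atomic number: 83 = Z + 1, so Z = 82.
Z = 82 is lead, so the species is ¹⁸⁴Pb.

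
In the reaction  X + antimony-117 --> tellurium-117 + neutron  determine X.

Conserve mass number: A + 117 = 117 + 1, so A = 1.
Conserve atomic number: Z + 51 = 52 + 0, so Z = 1.
A = 1 and Z = 1 is hydrogen-1 — a proton.

proton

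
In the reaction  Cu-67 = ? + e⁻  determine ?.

Zn-67

Conserve mass number: 67 = A + 0, so A = 67.
Conserve atomic number: 29 = Z − 1, so Z = 30.
Z = 30 is zinc, so the species is Zn-67.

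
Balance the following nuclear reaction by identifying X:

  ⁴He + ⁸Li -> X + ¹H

Be-11

Conserve mass number: 4 + 8 = A + 1, so A = 11.
Conserve atomic number: 2 + 3 = Z + 1, so Z = 4.
Z = 4 is beryllium, so the species is ¹¹Be.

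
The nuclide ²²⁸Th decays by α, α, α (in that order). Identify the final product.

Start: (A, Z) = (228, 90).
After α: (224, 88).
After α: (220, 86).
After α: (216, 84).
Z = 84 is polonium.

Po-216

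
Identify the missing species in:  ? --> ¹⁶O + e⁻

Conserve mass number: A = 16 + 0, so A = 16.
Conserve atomic number: Z = 8 − 1, so Z = 7.
Z = 7 is nitrogen, so the species is ¹⁶N.

N-16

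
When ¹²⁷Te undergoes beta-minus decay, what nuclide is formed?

Beta-minus decay: mass number changes by +0, atomic number by +1.
A: 127 = 127; Z: 52 + 1 = 53.
Z = 53 is iodine, so the daughter is ¹²⁷I.

I-127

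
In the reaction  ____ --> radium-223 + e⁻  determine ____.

Fr-223

Conserve mass number: A = 223 + 0, so A = 223.
Conserve atomic number: Z = 88 − 1, so Z = 87.
Z = 87 is francium, so the species is francium-223.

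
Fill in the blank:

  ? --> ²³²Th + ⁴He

Conserve mass number: A = 232 + 4, so A = 236.
Conserve atomic number: Z = 90 + 2, so Z = 92.
Z = 92 is uranium, so the species is ²³⁶U.

U-236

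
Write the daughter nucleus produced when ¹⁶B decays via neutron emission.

B-15

Neutron emission: mass number changes by -1, atomic number by +0.
A: 16 − 1 = 15; Z: 5 = 5.
Z = 5 is boron, so the daughter is ¹⁵B.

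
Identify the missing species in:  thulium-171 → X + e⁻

Yb-171

Conserve mass number: 171 = A + 0, so A = 171.
Conserve atomic number: 69 = Z − 1, so Z = 70.
Z = 70 is ytterbium, so the species is ytterbium-171.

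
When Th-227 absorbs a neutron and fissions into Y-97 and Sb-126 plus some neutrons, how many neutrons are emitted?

Conserve mass number: 228 = 97 + 126 + k, so k = 228 − 223 = 5.
Check atomic number: 90 = 39 + 51 + 0 = 90. ✓

5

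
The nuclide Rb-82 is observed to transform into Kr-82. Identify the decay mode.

ΔA = 82 − 82 = 0; ΔZ = 36 − 37 = -1.
A is unchanged and Z drops by 1 — a proton has become a neutron (β⁺ emission or electron capture).

beta-plus decay or electron capture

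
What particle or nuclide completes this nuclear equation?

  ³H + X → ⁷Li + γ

Conserve mass number: 3 + A = 7 + 0, so A = 4.
Conserve atomic number: 1 + Z = 3 + 0, so Z = 2.
A = 4 and Z = 2 is ⁴He — an alpha particle.

alpha particle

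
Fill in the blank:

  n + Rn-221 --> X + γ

Conserve mass number: 1 + 221 = A + 0, so A = 222.
Conserve atomic number: 0 + 86 = Z + 0, so Z = 86.
Z = 86 is radon, so the species is Rn-222.

Rn-222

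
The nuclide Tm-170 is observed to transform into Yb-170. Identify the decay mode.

ΔA = 170 − 170 = 0; ΔZ = 70 − 69 = +1.
A is unchanged and Z rises by 1 — a neutron has become a proton (β⁻ decay).

beta-minus decay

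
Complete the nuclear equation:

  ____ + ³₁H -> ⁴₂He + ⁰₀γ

Conserve mass number: A + 3 = 4 + 0, so A = 1.
Conserve atomic number: Z + 1 = 2 + 0, so Z = 1.
A = 1 and Z = 1 is ¹₁H — a proton.

proton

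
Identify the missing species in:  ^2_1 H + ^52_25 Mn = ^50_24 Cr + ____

Conserve mass number: 2 + 52 = 50 + A, so A = 4.
Conserve atomic number: 1 + 25 = 24 + Z, so Z = 2.
A = 4 and Z = 2 is ^4_2 He — an alpha particle.

alpha particle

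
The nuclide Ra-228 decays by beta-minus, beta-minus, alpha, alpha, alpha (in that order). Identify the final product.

Start: (A, Z) = (228, 88).
After β⁻: (228, 89).
After β⁻: (228, 90).
After α: (224, 88).
After α: (220, 86).
After α: (216, 84).
Z = 84 is polonium.

Po-216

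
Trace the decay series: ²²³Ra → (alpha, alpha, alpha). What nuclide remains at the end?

Start: (A, Z) = (223, 88).
After α: (219, 86).
After α: (215, 84).
After α: (211, 82).
Z = 82 is lead.

Pb-211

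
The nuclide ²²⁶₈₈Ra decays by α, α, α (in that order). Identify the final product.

Start: (A, Z) = (226, 88).
After α: (222, 86).
After α: (218, 84).
After α: (214, 82).
Z = 82 is lead.

Pb-214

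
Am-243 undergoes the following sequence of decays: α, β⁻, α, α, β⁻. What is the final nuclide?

Pa-231

Start: (A, Z) = (243, 95).
After α: (239, 93).
After β⁻: (239, 94).
After α: (235, 92).
After α: (231, 90).
After β⁻: (231, 91).
Z = 91 is protactinium.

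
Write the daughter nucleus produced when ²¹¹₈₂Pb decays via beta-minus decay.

Bi-211

Beta-minus decay: mass number changes by +0, atomic number by +1.
A: 211 = 211; Z: 82 + 1 = 83.
Z = 83 is bismuth, so the daughter is ²¹¹₈₃Bi.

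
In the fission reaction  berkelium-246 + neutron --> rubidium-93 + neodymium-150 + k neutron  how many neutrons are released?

4

Conserve mass number: 247 = 93 + 150 + k, so k = 247 − 243 = 4.
Check atomic number: 97 = 37 + 60 + 0 = 97. ✓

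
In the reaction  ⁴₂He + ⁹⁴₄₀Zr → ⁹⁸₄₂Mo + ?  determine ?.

Conserve mass number: 4 + 94 = 98 + A, so A = 0.
Conserve atomic number: 2 + 40 = 42 + Z, so Z = 0.
A = 0 and Z = 0 is ⁰₀γ — a gamma ray.

gamma ray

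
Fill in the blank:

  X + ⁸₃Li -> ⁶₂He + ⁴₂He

deuteron

Conserve mass number: A + 8 = 6 + 4, so A = 2.
Conserve atomic number: Z + 3 = 2 + 2, so Z = 1.
A = 2 and Z = 1 is ²₁H — a deuteron.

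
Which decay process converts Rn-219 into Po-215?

alpha decay

ΔA = 215 − 219 = -4; ΔZ = 84 − 86 = -2.
A drops by 4 and Z drops by 2 — the signature of alpha emission.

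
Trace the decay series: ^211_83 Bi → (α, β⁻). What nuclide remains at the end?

Start: (A, Z) = (211, 83).
After α: (207, 81).
After β⁻: (207, 82).
Z = 82 is lead.

Pb-207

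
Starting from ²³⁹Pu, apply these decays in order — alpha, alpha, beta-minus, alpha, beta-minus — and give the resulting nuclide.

Start: (A, Z) = (239, 94).
After α: (235, 92).
After α: (231, 90).
After β⁻: (231, 91).
After α: (227, 89).
After β⁻: (227, 90).
Z = 90 is thorium.

Th-227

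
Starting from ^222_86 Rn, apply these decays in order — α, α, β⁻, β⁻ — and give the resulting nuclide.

Po-214

Start: (A, Z) = (222, 86).
After α: (218, 84).
After α: (214, 82).
After β⁻: (214, 83).
After β⁻: (214, 84).
Z = 84 is polonium.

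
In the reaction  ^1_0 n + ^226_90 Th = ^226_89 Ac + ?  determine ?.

proton

Conserve mass number: 1 + 226 = 226 + A, so A = 1.
Conserve atomic number: 0 + 90 = 89 + Z, so Z = 1.
A = 1 and Z = 1 is ^1_1 H — a proton.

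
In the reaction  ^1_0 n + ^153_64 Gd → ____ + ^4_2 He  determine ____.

Conserve mass number: 1 + 153 = A + 4, so A = 150.
Conserve atomic number: 0 + 64 = Z + 2, so Z = 62.
Z = 62 is samarium, so the species is ^150_62 Sm.

Sm-150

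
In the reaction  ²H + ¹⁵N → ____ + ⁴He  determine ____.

Conserve mass number: 2 + 15 = A + 4, so A = 13.
Conserve atomic number: 1 + 7 = Z + 2, so Z = 6.
Z = 6 is carbon, so the species is ¹³C.

C-13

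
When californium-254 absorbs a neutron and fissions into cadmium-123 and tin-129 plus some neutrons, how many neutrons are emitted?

Conserve mass number: 255 = 123 + 129 + k, so k = 255 − 252 = 3.
Check atomic number: 98 = 48 + 50 + 0 = 98. ✓

3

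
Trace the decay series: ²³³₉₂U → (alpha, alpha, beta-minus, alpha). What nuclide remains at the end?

Fr-221

Start: (A, Z) = (233, 92).
After α: (229, 90).
After α: (225, 88).
After β⁻: (225, 89).
After α: (221, 87).
Z = 87 is francium.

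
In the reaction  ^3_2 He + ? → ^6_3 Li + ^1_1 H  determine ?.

Conserve mass number: 3 + A = 6 + 1, so A = 4.
Conserve atomic number: 2 + Z = 3 + 1, so Z = 2.
A = 4 and Z = 2 is ^4_2 He — an alpha particle.

alpha particle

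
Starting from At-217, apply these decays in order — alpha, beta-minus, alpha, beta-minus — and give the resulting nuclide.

Start: (A, Z) = (217, 85).
After α: (213, 83).
After β⁻: (213, 84).
After α: (209, 82).
After β⁻: (209, 83).
Z = 83 is bismuth.

Bi-209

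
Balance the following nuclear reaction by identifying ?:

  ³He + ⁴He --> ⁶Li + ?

proton

Conserve mass number: 3 + 4 = 6 + A, so A = 1.
Conserve atomic number: 2 + 2 = 3 + Z, so Z = 1.
A = 1 and Z = 1 is ¹H — a proton.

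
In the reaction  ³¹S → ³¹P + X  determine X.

Conserve mass number: 31 = 31 + A, so A = 0.
Conserve atomic number: 16 = 15 + Z, so Z = 1.
A = 0 and Z = 1 is e⁺ — a positron.

positron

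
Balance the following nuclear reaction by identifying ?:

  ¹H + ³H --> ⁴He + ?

Conserve mass number: 1 + 3 = 4 + A, so A = 0.
Conserve atomic number: 1 + 1 = 2 + Z, so Z = 0.
A = 0 and Z = 0 is γ — a gamma ray.

gamma ray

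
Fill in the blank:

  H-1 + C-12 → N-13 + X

Conserve mass number: 1 + 12 = 13 + A, so A = 0.
Conserve atomic number: 1 + 6 = 7 + Z, so Z = 0.
A = 0 and Z = 0 is γ — a gamma ray.

gamma ray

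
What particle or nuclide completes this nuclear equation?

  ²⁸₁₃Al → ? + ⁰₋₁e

Conserve mass number: 28 = A + 0, so A = 28.
Conserve atomic number: 13 = Z − 1, so Z = 14.
Z = 14 is silicon, so the species is ²⁸₁₄Si.

Si-28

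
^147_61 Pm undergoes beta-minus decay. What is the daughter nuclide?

Beta-minus decay: mass number changes by +0, atomic number by +1.
A: 147 = 147; Z: 61 + 1 = 62.
Z = 62 is samarium, so the daughter is ^147_62 Sm.

Sm-147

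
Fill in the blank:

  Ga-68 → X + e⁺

Conserve mass number: 68 = A + 0, so A = 68.
Conserve atomic number: 31 = Z + 1, so Z = 30.
Z = 30 is zinc, so the species is Zn-68.

Zn-68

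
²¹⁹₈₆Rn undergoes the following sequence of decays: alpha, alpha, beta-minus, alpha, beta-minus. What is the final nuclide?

Start: (A, Z) = (219, 86).
After α: (215, 84).
After α: (211, 82).
After β⁻: (211, 83).
After α: (207, 81).
After β⁻: (207, 82).
Z = 82 is lead.

Pb-207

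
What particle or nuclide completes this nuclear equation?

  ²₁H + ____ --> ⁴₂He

Conserve mass number: 2 + A = 4, so A = 2.
Conserve atomic number: 1 + Z = 2, so Z = 1.
A = 2 and Z = 1 is ²₁H — a deuteron.

deuteron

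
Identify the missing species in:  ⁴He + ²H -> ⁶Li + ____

gamma ray

Conserve mass number: 4 + 2 = 6 + A, so A = 0.
Conserve atomic number: 2 + 1 = 3 + Z, so Z = 0.
A = 0 and Z = 0 is γ — a gamma ray.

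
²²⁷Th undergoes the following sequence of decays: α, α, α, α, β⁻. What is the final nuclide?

Start: (A, Z) = (227, 90).
After α: (223, 88).
After α: (219, 86).
After α: (215, 84).
After α: (211, 82).
After β⁻: (211, 83).
Z = 83 is bismuth.

Bi-211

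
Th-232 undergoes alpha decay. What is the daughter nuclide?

Ra-228

Alpha decay: mass number changes by -4, atomic number by -2.
A: 232 − 4 = 228; Z: 90 − 2 = 88.
Z = 88 is radium, so the daughter is Ra-228.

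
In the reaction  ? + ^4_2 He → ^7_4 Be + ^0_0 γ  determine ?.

He-3

Conserve mass number: A + 4 = 7 + 0, so A = 3.
Conserve atomic number: Z + 2 = 4 + 0, so Z = 2.
Z = 2 is helium, so the species is ^3_2 He.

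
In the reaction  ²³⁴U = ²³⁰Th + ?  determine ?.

alpha particle

Conserve mass number: 234 = 230 + A, so A = 4.
Conserve atomic number: 92 = 90 + Z, so Z = 2.
A = 4 and Z = 2 is ⁴He — an alpha particle.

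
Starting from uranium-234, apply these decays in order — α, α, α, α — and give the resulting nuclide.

Start: (A, Z) = (234, 92).
After α: (230, 90).
After α: (226, 88).
After α: (222, 86).
After α: (218, 84).
Z = 84 is polonium.

Po-218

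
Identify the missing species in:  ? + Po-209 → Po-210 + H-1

Conserve mass number: A + 209 = 210 + 1, so A = 2.
Conserve atomic number: Z + 84 = 84 + 1, so Z = 1.
A = 2 and Z = 1 is H-2 — a deuteron.

deuteron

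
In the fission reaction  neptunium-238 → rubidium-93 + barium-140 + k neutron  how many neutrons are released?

5

Conserve mass number: 238 = 93 + 140 + k, so k = 238 − 233 = 5.
Check atomic number: 93 = 37 + 56 + 0 = 93. ✓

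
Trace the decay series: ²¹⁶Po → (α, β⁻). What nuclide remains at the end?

Start: (A, Z) = (216, 84).
After α: (212, 82).
After β⁻: (212, 83).
Z = 83 is bismuth.

Bi-212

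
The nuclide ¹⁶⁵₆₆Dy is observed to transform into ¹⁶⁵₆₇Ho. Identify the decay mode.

ΔA = 165 − 165 = 0; ΔZ = 67 − 66 = +1.
A is unchanged and Z rises by 1 — a neutron has become a proton (β⁻ decay).

beta-minus decay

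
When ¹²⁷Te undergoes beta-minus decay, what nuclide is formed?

Beta-minus decay: mass number changes by +0, atomic number by +1.
A: 127 = 127; Z: 52 + 1 = 53.
Z = 53 is iodine, so the daughter is ¹²⁷I.

I-127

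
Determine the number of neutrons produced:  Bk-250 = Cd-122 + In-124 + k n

4

Conserve mass number: 250 = 122 + 124 + k, so k = 250 − 246 = 4.
Check atomic number: 97 = 48 + 49 + 0 = 97. ✓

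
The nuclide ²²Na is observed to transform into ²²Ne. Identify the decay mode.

beta-plus decay or electron capture

ΔA = 22 − 22 = 0; ΔZ = 10 − 11 = -1.
A is unchanged and Z drops by 1 — a proton has become a neutron (β⁺ emission or electron capture).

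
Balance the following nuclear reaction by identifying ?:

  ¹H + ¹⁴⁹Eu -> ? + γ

Gd-150

Conserve mass number: 1 + 149 = A + 0, so A = 150.
Conserve atomic number: 1 + 63 = Z + 0, so Z = 64.
Z = 64 is gadolinium, so the species is ¹⁵⁰Gd.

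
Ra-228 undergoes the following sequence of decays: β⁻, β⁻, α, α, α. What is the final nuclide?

Start: (A, Z) = (228, 88).
After β⁻: (228, 89).
After β⁻: (228, 90).
After α: (224, 88).
After α: (220, 86).
After α: (216, 84).
Z = 84 is polonium.

Po-216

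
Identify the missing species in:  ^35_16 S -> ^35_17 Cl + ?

Conserve mass number: 35 = 35 + A, so A = 0.
Conserve atomic number: 16 = 17 + Z, so Z = -1.
A = 0 and Z = -1 is ^0_-1 e — a beta-minus particle.

beta-minus particle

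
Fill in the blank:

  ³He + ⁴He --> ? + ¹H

Conserve mass number: 3 + 4 = A + 1, so A = 6.
Conserve atomic number: 2 + 2 = Z + 1, so Z = 3.
Z = 3 is lithium, so the species is ⁶Li.

Li-6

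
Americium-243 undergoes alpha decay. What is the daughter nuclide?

Np-239

Alpha decay: mass number changes by -4, atomic number by -2.
A: 243 − 4 = 239; Z: 95 − 2 = 93.
Z = 93 is neptunium, so the daughter is neptunium-239.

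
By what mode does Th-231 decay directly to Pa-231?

ΔA = 231 − 231 = 0; ΔZ = 91 − 90 = +1.
A is unchanged and Z rises by 1 — a neutron has become a proton (β⁻ decay).

beta-minus decay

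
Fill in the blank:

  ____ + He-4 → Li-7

triton

Conserve mass number: A + 4 = 7, so A = 3.
Conserve atomic number: Z + 2 = 3, so Z = 1.
A = 3 and Z = 1 is H-3 — a triton.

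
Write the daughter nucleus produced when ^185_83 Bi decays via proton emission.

Proton emission: mass number changes by -1, atomic number by -1.
A: 185 − 1 = 184; Z: 83 − 1 = 82.
Z = 82 is lead, so the daughter is ^184_82 Pb.

Pb-184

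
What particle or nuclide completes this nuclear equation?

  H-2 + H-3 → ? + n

Conserve mass number: 2 + 3 = A + 1, so A = 4.
Conserve atomic number: 1 + 1 = Z + 0, so Z = 2.
A = 4 and Z = 2 is He-4 — an alpha particle.

He-4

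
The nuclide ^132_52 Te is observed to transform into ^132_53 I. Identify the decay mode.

ΔA = 132 − 132 = 0; ΔZ = 53 − 52 = +1.
A is unchanged and Z rises by 1 — a neutron has become a proton (β⁻ decay).

beta-minus decay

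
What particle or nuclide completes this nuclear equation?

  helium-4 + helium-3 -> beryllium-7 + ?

gamma ray

Conserve mass number: 4 + 3 = 7 + A, so A = 0.
Conserve atomic number: 2 + 2 = 4 + Z, so Z = 0.
A = 0 and Z = 0 is γ — a gamma ray.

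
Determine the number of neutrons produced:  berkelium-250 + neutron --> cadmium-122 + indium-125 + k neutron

Conserve mass number: 251 = 122 + 125 + k, so k = 251 − 247 = 4.
Check atomic number: 97 = 48 + 49 + 0 = 97. ✓

4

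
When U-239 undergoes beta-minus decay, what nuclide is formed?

Np-239

Beta-minus decay: mass number changes by +0, atomic number by +1.
A: 239 = 239; Z: 92 + 1 = 93.
Z = 93 is neptunium, so the daughter is Np-239.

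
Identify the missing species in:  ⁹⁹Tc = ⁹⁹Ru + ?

Conserve mass number: 99 = 99 + A, so A = 0.
Conserve atomic number: 43 = 44 + Z, so Z = -1.
A = 0 and Z = -1 is e⁻ — a beta-minus particle.

beta-minus particle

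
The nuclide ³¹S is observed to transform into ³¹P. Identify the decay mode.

ΔA = 31 − 31 = 0; ΔZ = 15 − 16 = -1.
A is unchanged and Z drops by 1 — a proton has become a neutron (β⁺ emission or electron capture).

beta-plus decay or electron capture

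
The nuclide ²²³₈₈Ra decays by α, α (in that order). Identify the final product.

Start: (A, Z) = (223, 88).
After α: (219, 86).
After α: (215, 84).
Z = 84 is polonium.

Po-215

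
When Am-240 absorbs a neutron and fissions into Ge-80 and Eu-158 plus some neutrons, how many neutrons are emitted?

Conserve mass number: 241 = 80 + 158 + k, so k = 241 − 238 = 3.
Check atomic number: 95 = 32 + 63 + 0 = 95. ✓

3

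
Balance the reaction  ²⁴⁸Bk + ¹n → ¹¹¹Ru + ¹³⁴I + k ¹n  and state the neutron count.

Conserve mass number: 249 = 111 + 134 + k, so k = 249 − 245 = 4.
Check atomic number: 97 = 44 + 53 + 0 = 97. ✓

4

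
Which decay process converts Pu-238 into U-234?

alpha decay

ΔA = 234 − 238 = -4; ΔZ = 92 − 94 = -2.
A drops by 4 and Z drops by 2 — the signature of alpha emission.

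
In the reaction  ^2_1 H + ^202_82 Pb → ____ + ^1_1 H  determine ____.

Pb-203

Conserve mass number: 2 + 202 = A + 1, so A = 203.
Conserve atomic number: 1 + 82 = Z + 1, so Z = 82.
Z = 82 is lead, so the species is ^203_82 Pb.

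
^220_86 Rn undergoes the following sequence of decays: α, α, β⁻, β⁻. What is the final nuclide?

Start: (A, Z) = (220, 86).
After α: (216, 84).
After α: (212, 82).
After β⁻: (212, 83).
After β⁻: (212, 84).
Z = 84 is polonium.

Po-212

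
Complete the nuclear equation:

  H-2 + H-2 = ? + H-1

Conserve mass number: 2 + 2 = A + 1, so A = 3.
Conserve atomic number: 1 + 1 = Z + 1, so Z = 1.
A = 3 and Z = 1 is H-3 — a triton.

H-3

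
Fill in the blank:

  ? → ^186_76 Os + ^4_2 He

Conserve mass number: A = 186 + 4, so A = 190.
Conserve atomic number: Z = 76 + 2, so Z = 78.
Z = 78 is platinum, so the species is ^190_78 Pt.

Pt-190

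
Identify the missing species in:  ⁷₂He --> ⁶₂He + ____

neutron

Conserve mass number: 7 = 6 + A, so A = 1.
Conserve atomic number: 2 = 2 + Z, so Z = 0.
A = 1 and Z = 0 is ¹₀n — a neutron.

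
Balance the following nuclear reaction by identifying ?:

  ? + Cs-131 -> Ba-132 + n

Conserve mass number: A + 131 = 132 + 1, so A = 2.
Conserve atomic number: Z + 55 = 56 + 0, so Z = 1.
A = 2 and Z = 1 is H-2 — a deuteron.

deuteron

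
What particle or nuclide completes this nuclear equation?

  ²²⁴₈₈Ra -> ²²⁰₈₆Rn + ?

Conserve mass number: 224 = 220 + A, so A = 4.
Conserve atomic number: 88 = 86 + Z, so Z = 2.
A = 4 and Z = 2 is ⁴₂He — an alpha particle.

alpha particle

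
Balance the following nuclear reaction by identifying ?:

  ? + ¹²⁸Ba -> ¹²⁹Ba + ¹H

Conserve mass number: A + 128 = 129 + 1, so A = 2.
Conserve atomic number: Z + 56 = 56 + 1, so Z = 1.
A = 2 and Z = 1 is ²H — a deuteron.

deuteron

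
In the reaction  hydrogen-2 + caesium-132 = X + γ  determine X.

Conserve mass number: 2 + 132 = A + 0, so A = 134.
Conserve atomic number: 1 + 55 = Z + 0, so Z = 56.
Z = 56 is barium, so the species is barium-134.

Ba-134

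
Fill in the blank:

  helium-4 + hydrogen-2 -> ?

Conserve mass number: 4 + 2 = A, so A = 6.
Conserve atomic number: 2 + 1 = Z, so Z = 3.
Z = 3 is lithium, so the species is lithium-6.

Li-6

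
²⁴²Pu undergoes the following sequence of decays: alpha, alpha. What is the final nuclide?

Th-234

Start: (A, Z) = (242, 94).
After α: (238, 92).
After α: (234, 90).
Z = 90 is thorium.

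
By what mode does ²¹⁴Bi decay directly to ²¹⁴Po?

ΔA = 214 − 214 = 0; ΔZ = 84 − 83 = +1.
A is unchanged and Z rises by 1 — a neutron has become a proton (β⁻ decay).

beta-minus decay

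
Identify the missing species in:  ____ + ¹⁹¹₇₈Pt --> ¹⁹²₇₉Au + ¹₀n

deuteron

Conserve mass number: A + 191 = 192 + 1, so A = 2.
Conserve atomic number: Z + 78 = 79 + 0, so Z = 1.
A = 2 and Z = 1 is ²₁H — a deuteron.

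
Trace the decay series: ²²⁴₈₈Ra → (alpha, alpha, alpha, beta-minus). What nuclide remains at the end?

Start: (A, Z) = (224, 88).
After α: (220, 86).
After α: (216, 84).
After α: (212, 82).
After β⁻: (212, 83).
Z = 83 is bismuth.

Bi-212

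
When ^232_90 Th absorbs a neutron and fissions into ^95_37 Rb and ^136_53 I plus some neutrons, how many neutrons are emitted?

2

Conserve mass number: 233 = 95 + 136 + k, so k = 233 − 231 = 2.
Check atomic number: 90 = 37 + 53 + 0 = 90. ✓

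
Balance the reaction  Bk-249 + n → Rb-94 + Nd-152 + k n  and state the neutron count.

Conserve mass number: 250 = 94 + 152 + k, so k = 250 − 246 = 4.
Check atomic number: 97 = 37 + 60 + 0 = 97. ✓

4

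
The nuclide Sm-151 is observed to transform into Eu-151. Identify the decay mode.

ΔA = 151 − 151 = 0; ΔZ = 63 − 62 = +1.
A is unchanged and Z rises by 1 — a neutron has become a proton (β⁻ decay).

beta-minus decay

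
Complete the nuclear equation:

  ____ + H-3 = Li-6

He-3

Conserve mass number: A + 3 = 6, so A = 3.
Conserve atomic number: Z + 1 = 3, so Z = 2.
Z = 2 is helium, so the species is He-3.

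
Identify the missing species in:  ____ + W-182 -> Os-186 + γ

Conserve mass number: A + 182 = 186 + 0, so A = 4.
Conserve atomic number: Z + 74 = 76 + 0, so Z = 2.
A = 4 and Z = 2 is He-4 — an alpha particle.

alpha particle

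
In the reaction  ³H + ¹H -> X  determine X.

He-4

Conserve mass number: 3 + 1 = A, so A = 4.
Conserve atomic number: 1 + 1 = Z, so Z = 2.
A = 4 and Z = 2 is ⁴He — an alpha particle.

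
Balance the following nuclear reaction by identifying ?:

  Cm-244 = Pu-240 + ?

Conserve mass number: 244 = 240 + A, so A = 4.
Conserve atomic number: 96 = 94 + Z, so Z = 2.
A = 4 and Z = 2 is He-4 — an alpha particle.

alpha particle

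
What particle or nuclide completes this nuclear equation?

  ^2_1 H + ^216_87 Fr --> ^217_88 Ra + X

Conserve mass number: 2 + 216 = 217 + A, so A = 1.
Conserve atomic number: 1 + 87 = 88 + Z, so Z = 0.
A = 1 and Z = 0 is ^1_0 n — a neutron.

neutron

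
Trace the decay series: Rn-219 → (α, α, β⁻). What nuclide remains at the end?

Bi-211

Start: (A, Z) = (219, 86).
After α: (215, 84).
After α: (211, 82).
After β⁻: (211, 83).
Z = 83 is bismuth.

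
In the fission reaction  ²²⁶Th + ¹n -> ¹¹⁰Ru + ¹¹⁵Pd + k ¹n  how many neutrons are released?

2

Conserve mass number: 227 = 110 + 115 + k, so k = 227 − 225 = 2.
Check atomic number: 90 = 44 + 46 + 0 = 90. ✓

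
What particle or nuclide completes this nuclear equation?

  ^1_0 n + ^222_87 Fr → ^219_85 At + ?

Conserve mass number: 1 + 222 = 219 + A, so A = 4.
Conserve atomic number: 0 + 87 = 85 + Z, so Z = 2.
A = 4 and Z = 2 is ^4_2 He — an alpha particle.

alpha particle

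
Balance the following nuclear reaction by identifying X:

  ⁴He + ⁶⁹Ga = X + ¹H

Conserve mass number: 4 + 69 = A + 1, so A = 72.
Conserve atomic number: 2 + 31 = Z + 1, so Z = 32.
Z = 32 is germanium, so the species is ⁷²Ge.

Ge-72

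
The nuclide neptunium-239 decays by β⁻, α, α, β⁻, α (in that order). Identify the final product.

Start: (A, Z) = (239, 93).
After β⁻: (239, 94).
After α: (235, 92).
After α: (231, 90).
After β⁻: (231, 91).
After α: (227, 89).
Z = 89 is actinium.

Ac-227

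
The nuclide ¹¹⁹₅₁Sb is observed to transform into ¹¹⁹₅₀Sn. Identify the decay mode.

beta-plus decay or electron capture

ΔA = 119 − 119 = 0; ΔZ = 50 − 51 = -1.
A is unchanged and Z drops by 1 — a proton has become a neutron (β⁺ emission or electron capture).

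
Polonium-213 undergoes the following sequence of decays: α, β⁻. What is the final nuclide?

Start: (A, Z) = (213, 84).
After α: (209, 82).
After β⁻: (209, 83).
Z = 83 is bismuth.

Bi-209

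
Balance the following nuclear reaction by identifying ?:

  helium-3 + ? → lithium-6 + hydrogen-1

alpha particle

Conserve mass number: 3 + A = 6 + 1, so A = 4.
Conserve atomic number: 2 + Z = 3 + 1, so Z = 2.
A = 4 and Z = 2 is helium-4 — an alpha particle.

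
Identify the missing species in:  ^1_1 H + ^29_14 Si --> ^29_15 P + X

neutron

Conserve mass number: 1 + 29 = 29 + A, so A = 1.
Conserve atomic number: 1 + 14 = 15 + Z, so Z = 0.
A = 1 and Z = 0 is ^1_0 n — a neutron.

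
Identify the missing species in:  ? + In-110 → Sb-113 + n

Conserve mass number: A + 110 = 113 + 1, so A = 4.
Conserve atomic number: Z + 49 = 51 + 0, so Z = 2.
A = 4 and Z = 2 is He-4 — an alpha particle.

alpha particle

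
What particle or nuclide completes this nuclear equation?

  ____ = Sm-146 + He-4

Conserve mass number: A = 146 + 4, so A = 150.
Conserve atomic number: Z = 62 + 2, so Z = 64.
Z = 64 is gadolinium, so the species is Gd-150.

Gd-150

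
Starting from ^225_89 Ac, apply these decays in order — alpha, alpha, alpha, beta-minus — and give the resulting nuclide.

Start: (A, Z) = (225, 89).
After α: (221, 87).
After α: (217, 85).
After α: (213, 83).
After β⁻: (213, 84).
Z = 84 is polonium.

Po-213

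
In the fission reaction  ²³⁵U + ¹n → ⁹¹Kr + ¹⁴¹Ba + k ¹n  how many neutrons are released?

4

Conserve mass number: 236 = 91 + 141 + k, so k = 236 − 232 = 4.
Check atomic number: 92 = 36 + 56 + 0 = 92. ✓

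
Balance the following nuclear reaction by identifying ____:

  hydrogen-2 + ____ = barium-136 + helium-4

Conserve mass number: 2 + A = 136 + 4, so A = 138.
Conserve atomic number: 1 + Z = 56 + 2, so Z = 57.
Z = 57 is lanthanum, so the species is lanthanum-138.

La-138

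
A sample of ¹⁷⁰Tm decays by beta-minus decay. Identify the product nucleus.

Beta-minus decay: mass number changes by +0, atomic number by +1.
A: 170 = 170; Z: 69 + 1 = 70.
Z = 70 is ytterbium, so the daughter is ¹⁷⁰Yb.

Yb-170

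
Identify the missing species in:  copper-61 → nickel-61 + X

positron

Conserve mass number: 61 = 61 + A, so A = 0.
Conserve atomic number: 29 = 28 + Z, so Z = 1.
A = 0 and Z = 1 is e⁺ — a positron.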